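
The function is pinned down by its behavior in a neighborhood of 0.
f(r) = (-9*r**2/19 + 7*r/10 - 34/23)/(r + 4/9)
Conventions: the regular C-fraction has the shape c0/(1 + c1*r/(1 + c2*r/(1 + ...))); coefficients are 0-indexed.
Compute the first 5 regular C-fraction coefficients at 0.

The regular C-fraction coefficients are [-153/46, 463/170, -1064417/2990980, 318672225/407116363, -41670/46279].

Taylor coefficients (expand at 0): a_0 = -153/46, a_1 = 4167/460, a_2 = -749817/34960, a_3 = 6748353/139840, a_4 = -60735177/559360.
c0 = a_0 = -153/46. Peel one level at a time: if S = 1 + c*r/S' with S'(0) = 1, then c is the r-coefficient of S and S' = c*r/(S - 1).
S_1 = c0/f = 1 + (463/170)*r + (1064417/1098200)*r^2 + ...; c1 = 463/170.
S_2 = c1*r/(S_1 - 1) = 1 + (-1064417/2990980)*r + (86228955/309548836)*r^2 + ...; c2 = -1064417/2990980.
S_3 = c2*r/(S_2 - 1) = 1 + (318672225/407116363)*r + (28680500250/40693170979)*r^2 + ...; c3 = 318672225/407116363.
S_4 = c3*r/(S_3 - 1) = 1 + (-41670/46279)*r + ...; c4 = -41670/46279.


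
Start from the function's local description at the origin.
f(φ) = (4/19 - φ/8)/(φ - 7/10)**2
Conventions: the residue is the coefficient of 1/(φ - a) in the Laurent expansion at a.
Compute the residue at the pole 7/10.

At the order-2 pole 7/10 set g(φ) = (φ - (7/10))^2*f(φ) = 4/19 - φ/8.
Order-2 pole: residue = g'(a); g'(7/10) = -1/8, so the residue is -1/8.

The residue is -1/8.


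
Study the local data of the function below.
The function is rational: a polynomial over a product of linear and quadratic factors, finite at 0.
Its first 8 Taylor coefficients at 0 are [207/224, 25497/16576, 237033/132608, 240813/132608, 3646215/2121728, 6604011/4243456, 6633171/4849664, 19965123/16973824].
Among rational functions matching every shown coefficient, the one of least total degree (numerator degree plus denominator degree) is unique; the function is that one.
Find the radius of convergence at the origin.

The radius of convergence is 4/3.

No rational of total degree below 3 reproduces all 8 coefficients; solving the [1/2] Pade equations on them gives f(χ) = (10*χ/37 + 23/14)/(χ - 4/3)**2, whose expansion matches every shown term.
Denominator factor (χ - 4/3)^2: pole of order 2 at 4/3, modulus 4/3.
The radius of convergence is the smallest modulus among the singular points: 4/3.


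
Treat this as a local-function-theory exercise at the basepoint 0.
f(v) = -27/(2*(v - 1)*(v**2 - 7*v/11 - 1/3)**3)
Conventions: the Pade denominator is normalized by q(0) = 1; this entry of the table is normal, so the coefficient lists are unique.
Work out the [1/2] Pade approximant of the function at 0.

Taylor coefficients needed (expand at 0): a_0 = -729/2, a_1 = 18954/11, a_2 = -2305827/242, a_3 = 108834597/2662.
Write the denominator as Q(v) = 1 + q1*v + q2*v^2. Requiring Q*f - P = O(v^4) with deg P <= 1 kills the coefficients of v^2..v^3 in Q*f:
  v^2: a_2 + q1*a_1 + q2*a_0 = 0, i.e. -2305827/242 + (18954/11)*q1 + (-729/2)*q2 = 0.
  v^3: a_3 + q1*a_2 + q2*a_1 = 0, i.e. 108834597/2662 + (-2305827/242)*q1 + (18954/11)*q2 = 0.
Solving this linear system: q1 = -1687/561, q2 = -249037/6171.
The numerator is Q*f truncated at degree 1: P0 = a_0 = -729/2; P1 = a_1 + q1*a_0 = 1054377/374.

The Pade approximant has numerator coefficients [-729/2, 1054377/374]; denominator coefficients [1, -1687/561, -249037/6171].


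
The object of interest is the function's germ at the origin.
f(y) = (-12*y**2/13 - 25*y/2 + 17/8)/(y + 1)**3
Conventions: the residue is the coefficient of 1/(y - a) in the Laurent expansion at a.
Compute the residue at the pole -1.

At the order-3 pole -1 set g(y) = (y - (-1))^3*f(y) = -12*y**2/13 - 25*y/2 + 17/8.
Order-3 pole: residue = g''(a)/2; g''(-1) = -24/13, so the residue is -12/13.

The residue is -12/13.


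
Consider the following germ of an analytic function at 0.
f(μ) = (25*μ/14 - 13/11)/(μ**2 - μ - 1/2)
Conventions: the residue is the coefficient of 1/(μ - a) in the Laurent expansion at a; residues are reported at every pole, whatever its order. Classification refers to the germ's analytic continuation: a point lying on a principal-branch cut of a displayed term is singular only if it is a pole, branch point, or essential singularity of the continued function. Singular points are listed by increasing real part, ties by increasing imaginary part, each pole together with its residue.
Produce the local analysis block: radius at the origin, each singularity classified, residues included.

Denominator factor (μ**2 - μ - 1/2): discriminant 3, real irrational roots 1/2 + (1/2)*sqrt(3) and 1/2 - (1/2)*sqrt(3); poles of order 1, moduli 1/2 + (1/2)*sqrt(3) and -1/2 + (1/2)*sqrt(3).
The radius of convergence is the smallest modulus among the singular points: -1/2 + (1/2)*sqrt(3).
The factor μ**2 - μ - 1/2 splits as (μ - a)(μ - a') with a = 1/2 - (1/2)*sqrt(3), a' = 1/2 + (1/2)*sqrt(3). At the order-1 pole a set g(μ) = (μ - a)*f(μ) = [25*μ/14 - 13/11] / (μ - a').
Simple pole: residue = g(a) at a = 1/2 - (1/2)*sqrt(3), which is 25/28 + (89/924)*sqrt(3).
The factor μ**2 - μ - 1/2 splits as (μ - a)(μ - a') with a = 1/2 + (1/2)*sqrt(3), a' = 1/2 - (1/2)*sqrt(3). At the order-1 pole a set g(μ) = (μ - a)*f(μ) = [25*μ/14 - 13/11] / (μ - a').
Simple pole: residue = g(a) at a = 1/2 + (1/2)*sqrt(3), which is 25/28 - (89/924)*sqrt(3).
List the singular points by increasing real part (a conjugate pair: the negative imaginary part first).

Radius of convergence at 0: -1/2 + (1/2)*sqrt(3).
At 1/2 - (1/2)*sqrt(3): a pole of order 1; residue 25/28 + (89/924)*sqrt(3).
At 1/2 + (1/2)*sqrt(3): a pole of order 1; residue 25/28 - (89/924)*sqrt(3).


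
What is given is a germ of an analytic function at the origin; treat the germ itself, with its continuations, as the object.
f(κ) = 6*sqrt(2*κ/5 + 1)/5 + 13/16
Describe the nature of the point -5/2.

The term (6/5)*sqrt(1 - κ/(-5/2)) has argument 1 - -5/2/(-5/2) = 0 at -5/2: a square-root (algebraic, two-sheeted) branch point; the remaining terms are analytic or single-valued there.

The point is an algebraic (square-root) branch point.


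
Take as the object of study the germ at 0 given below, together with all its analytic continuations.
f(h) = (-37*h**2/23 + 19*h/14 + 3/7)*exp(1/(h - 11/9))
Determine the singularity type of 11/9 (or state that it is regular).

The point is an essential singularity.

The exponent 1/(h - (11/9)) has a pole at 11/9, so exp(1/(h - (11/9))) takes every nonzero value near it: an essential singularity (not a pole of any order).


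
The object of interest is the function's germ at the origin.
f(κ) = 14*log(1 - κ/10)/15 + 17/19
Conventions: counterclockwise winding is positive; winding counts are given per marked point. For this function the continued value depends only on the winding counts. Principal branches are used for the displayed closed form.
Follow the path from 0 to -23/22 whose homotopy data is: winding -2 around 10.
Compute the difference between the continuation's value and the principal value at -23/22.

The rational part is single-valued and drops out of the difference; each branch term changes only by its own monodromy.
(14/15)*log(1 - κ/(10)): each positive loop around 10 adds 2*pi*i to the log, so winding -2 contributes (14/15)*(-2)*2*pi*i = -(56/15)*pi*i.
Summing the contributions at κ = -23/22 gives -(56/15)*pi*i.

Continued minus principal equals -(56/15)*pi*i.


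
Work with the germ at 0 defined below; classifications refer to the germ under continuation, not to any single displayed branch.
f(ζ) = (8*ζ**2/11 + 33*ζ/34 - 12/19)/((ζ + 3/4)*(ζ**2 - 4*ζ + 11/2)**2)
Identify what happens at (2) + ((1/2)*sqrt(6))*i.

The denominator factor ζ**2 - 4*ζ + 11/2 vanishes at (2) + ((1/2)*sqrt(6))*i and appears to the power 2; the numerator there equals (11113/3553) + ((1451/748)*sqrt(6))*i, nonzero, and no other factor vanishes.
Hence a pole whose order is the multiplicity, 2.

The point is a pole of order 2.


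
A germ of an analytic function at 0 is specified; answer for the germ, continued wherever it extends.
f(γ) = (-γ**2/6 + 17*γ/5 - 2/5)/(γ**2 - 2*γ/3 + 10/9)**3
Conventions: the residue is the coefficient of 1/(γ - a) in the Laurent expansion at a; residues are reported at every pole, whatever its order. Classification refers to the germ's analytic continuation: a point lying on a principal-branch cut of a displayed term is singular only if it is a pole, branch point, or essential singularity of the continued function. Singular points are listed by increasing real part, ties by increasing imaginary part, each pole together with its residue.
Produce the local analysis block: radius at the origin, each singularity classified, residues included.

Radius of convergence at 0: (1/3)*sqrt(10).
At (1/3) - (1)*i: a pole of order 3; residue (89/720)*i.
At (1/3) + (1)*i: a pole of order 3; residue -(89/720)*i.

Denominator factor (γ**2 - 2*γ/3 + 10/9)^3: discriminant -4, complex-conjugate roots (1/3) + (1)*i and (1/3) - (1)*i; poles of order 3, moduli (1/3)*sqrt(10) and (1/3)*sqrt(10).
The radius of convergence is the smallest modulus among the singular points: (1/3)*sqrt(10).
The factor γ**2 - 2*γ/3 + 10/9 splits as (γ - a)(γ - a') with a = (1/3) - (1)*i, a' = (1/3) + (1)*i. At the order-3 pole a set g(γ) = (γ - a)^3*f(γ) = [-γ**2/6 + 17*γ/5 - 2/5] / (γ - a')^3.
Order-3 pole: residue = g''(a)/2; g''((1/3) - (1)*i) = (89/360)*i, so the residue is (89/720)*i.
The factor γ**2 - 2*γ/3 + 10/9 splits as (γ - a)(γ - a') with a = (1/3) + (1)*i, a' = (1/3) - (1)*i. At the order-3 pole a set g(γ) = (γ - a)^3*f(γ) = [-γ**2/6 + 17*γ/5 - 2/5] / (γ - a')^3.
Order-3 pole: residue = g''(a)/2; g''((1/3) + (1)*i) = -(89/360)*i, so the residue is -(89/720)*i.
List the singular points by increasing real part (a conjugate pair: the negative imaginary part first).


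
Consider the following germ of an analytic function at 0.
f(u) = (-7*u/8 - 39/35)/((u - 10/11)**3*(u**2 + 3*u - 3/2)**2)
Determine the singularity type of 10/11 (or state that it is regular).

The point is a pole of order 3.

The denominator factor u - 10/11 vanishes at 10/11 and appears to the power 3; the numerator there equals -2941/1540, nonzero, and no other factor vanishes.
Hence a pole whose order is the multiplicity, 3.


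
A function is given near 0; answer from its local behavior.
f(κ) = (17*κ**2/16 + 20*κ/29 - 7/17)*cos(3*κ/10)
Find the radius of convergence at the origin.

The radius of convergence is infinite.

The factor cos(3*κ/10) is entire and contributes no finite singular point.
The polynomial part has no poles.
No finite singular points: the Taylor series at 0 converges everywhere.


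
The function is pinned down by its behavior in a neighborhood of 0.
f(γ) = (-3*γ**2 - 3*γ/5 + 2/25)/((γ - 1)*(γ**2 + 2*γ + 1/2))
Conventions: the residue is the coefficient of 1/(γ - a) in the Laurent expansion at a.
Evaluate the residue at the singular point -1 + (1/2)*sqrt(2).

The factor γ**2 + 2*γ + 1/2 splits as (γ - a)(γ - a') with a = -1 + (1/2)*sqrt(2), a' = -1 - (1/2)*sqrt(2). At the order-1 pole a set g(γ) = (γ - a)*f(γ) = [(-3*γ**2 - 3*γ/5 + 2/25)/(γ - 1)] / (γ - a').
Simple pole: residue = g(a) at a = -1 + (1/2)*sqrt(2), which is -349/350 + (247/350)*sqrt(2).

The residue is -349/350 + (247/350)*sqrt(2).


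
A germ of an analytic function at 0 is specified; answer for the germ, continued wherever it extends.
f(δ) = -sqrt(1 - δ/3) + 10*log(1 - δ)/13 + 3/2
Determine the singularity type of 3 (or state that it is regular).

The term (-1)*sqrt(1 - δ/(3)) has argument 1 - 3/(3) = 0 at 3: a square-root (algebraic, two-sheeted) branch point; the remaining terms are analytic or single-valued there.

The point is an algebraic (square-root) branch point.


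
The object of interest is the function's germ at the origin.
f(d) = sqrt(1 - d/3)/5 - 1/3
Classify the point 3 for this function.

The point is an algebraic (square-root) branch point.

The term (1/5)*sqrt(1 - d/(3)) has argument 1 - 3/(3) = 0 at 3: a square-root (algebraic, two-sheeted) branch point; the remaining terms are analytic or single-valued there.


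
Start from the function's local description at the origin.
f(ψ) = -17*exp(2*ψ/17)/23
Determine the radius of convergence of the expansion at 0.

The radius of convergence is infinite.

The factor exp(2*ψ/17) is entire and contributes no finite singular point.
The polynomial part has no poles.
No finite singular points: the Taylor series at 0 converges everywhere.


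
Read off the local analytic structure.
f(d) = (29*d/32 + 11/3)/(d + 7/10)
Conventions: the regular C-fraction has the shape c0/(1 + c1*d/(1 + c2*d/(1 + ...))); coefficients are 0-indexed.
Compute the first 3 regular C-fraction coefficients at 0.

Taylor coefficients (expand at 0): a_0 = 110/21, a_1 = -14555/2352, a_2 = 72775/8232.
c0 = a_0 = 110/21. Peel one level at a time: if S = 1 + c*d/S' with S'(0) = 1, then c is the d-coefficient of S and S' = c*d/(S - 1).
S_1 = c0/f = 1 + (2911/2464)*d + (-253257/867328)*d^2 + ...; c1 = 2911/2464.
S_2 = c1*d/(S_1 - 1) = 1 + (87/352)*d + ...; c2 = 87/352.

The regular C-fraction coefficients are [110/21, 2911/2464, 87/352].


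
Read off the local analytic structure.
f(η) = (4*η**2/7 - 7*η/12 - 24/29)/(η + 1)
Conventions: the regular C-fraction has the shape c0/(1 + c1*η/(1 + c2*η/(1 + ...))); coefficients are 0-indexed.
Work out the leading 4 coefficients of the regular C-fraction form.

The regular C-fraction coefficients are [-24/29, 85/288, -280111/171360, 11017728/5747105].

Taylor coefficients (expand at 0): a_0 = -24/29, a_1 = 85/348, a_2 = 797/2436, a_3 = -797/2436.
c0 = a_0 = -24/29. Peel one level at a time: if S = 1 + c*η/S' with S'(0) = 1, then c is the η-coefficient of S and S' = c*η/(S - 1).
S_1 = c0/f = 1 + (85/288)*η + (280111/580608)*η^2 + ...; c1 = 85/288.
S_2 = c1*η/(S_1 - 1) = 1 + (-280111/171360)*η + (1109424/354025)*η^2 + ...; c2 = -280111/171360.
S_3 = c2*η/(S_2 - 1) = 1 + (11017728/5747105)*η + ...; c3 = 11017728/5747105.


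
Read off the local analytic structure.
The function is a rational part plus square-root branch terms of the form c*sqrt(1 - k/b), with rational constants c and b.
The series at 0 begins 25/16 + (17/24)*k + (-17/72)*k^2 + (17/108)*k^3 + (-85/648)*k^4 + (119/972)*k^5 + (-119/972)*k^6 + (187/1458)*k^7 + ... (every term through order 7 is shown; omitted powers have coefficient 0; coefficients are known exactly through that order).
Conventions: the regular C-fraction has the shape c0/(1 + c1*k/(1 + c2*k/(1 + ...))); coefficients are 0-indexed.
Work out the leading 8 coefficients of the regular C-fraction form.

Taylor coefficients (read off): a_0 = 25/16, a_1 = 17/24, a_2 = -17/72, a_3 = 17/108, a_4 = -85/648, a_5 = 119/972, a_6 = -119/972, a_7 = 187/1458.
c0 = a_0 = 25/16. Peel one level at a time: if S = 1 + c*k/S' with S'(0) = 1, then c is the k-coefficient of S and S' = c*k/(S - 1).
S_1 = c0/f = 1 + (-34/75)*k + (2006/5625)*k^2 + ...; c1 = -34/75.
S_2 = c1*k/(S_1 - 1) = 1 + (59/75)*k + (-1/9)*k^2 + ...; c2 = 59/75.
S_3 = c2*k/(S_2 - 1) = 1 + (25/177)*k + (-775/10443)*k^2 + ...; c3 = 25/177.
S_4 = c3*k/(S_3 - 1) = 1 + (31/59)*k + (-1/9)*k^2 + ...; c4 = 31/59.
S_5 = c4*k/(S_4 - 1) = 1 + (59/279)*k + (-7493/77841)*k^2 + ...; c5 = 59/279.
S_6 = c5*k/(S_5 - 1) = 1 + (127/279)*k + (-1/9)*k^2 + ...; c6 = 127/279.
S_7 = c6*k/(S_6 - 1) = 1 + (31/127)*k + ...; c7 = 31/127.

The regular C-fraction coefficients are [25/16, -34/75, 59/75, 25/177, 31/59, 59/279, 127/279, 31/127].


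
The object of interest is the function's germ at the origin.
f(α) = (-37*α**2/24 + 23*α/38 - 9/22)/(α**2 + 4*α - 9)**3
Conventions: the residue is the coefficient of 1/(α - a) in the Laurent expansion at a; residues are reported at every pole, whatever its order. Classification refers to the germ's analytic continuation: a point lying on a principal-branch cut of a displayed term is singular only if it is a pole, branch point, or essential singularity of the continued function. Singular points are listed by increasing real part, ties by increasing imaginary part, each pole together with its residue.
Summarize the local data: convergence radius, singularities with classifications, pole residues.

Denominator factor (α**2 + 4*α - 9)^3: discriminant 52, real irrational roots -2 + sqrt(13) and -2 - sqrt(13); poles of order 3, moduli -2 + sqrt(13) and 2 + sqrt(13).
The radius of convergence is the smallest modulus among the singular points: -2 + sqrt(13).
The factor α**2 + 4*α - 9 splits as (α - a)(α - a') with a = -2 - sqrt(13), a' = -2 + sqrt(13). At the order-3 pole a set g(α) = (α - a)^3*f(α) = [-37*α**2/24 + 23*α/38 - 9/22] / (α - a')^3.
Order-3 pole: residue = g''(a)/2; g''(-2 - sqrt(13)) = (16639/88161216)*sqrt(13), so the residue is (16639/176322432)*sqrt(13).
The factor α**2 + 4*α - 9 splits as (α - a)(α - a') with a = -2 + sqrt(13), a' = -2 - sqrt(13). At the order-3 pole a set g(α) = (α - a)^3*f(α) = [-37*α**2/24 + 23*α/38 - 9/22] / (α - a')^3.
Order-3 pole: residue = g''(a)/2; g''(-2 + sqrt(13)) = -(16639/88161216)*sqrt(13), so the residue is -(16639/176322432)*sqrt(13).
List the singular points by increasing real part (a conjugate pair: the negative imaginary part first).

Radius of convergence at 0: -2 + sqrt(13).
At -2 - sqrt(13): a pole of order 3; residue (16639/176322432)*sqrt(13).
At -2 + sqrt(13): a pole of order 3; residue -(16639/176322432)*sqrt(13).


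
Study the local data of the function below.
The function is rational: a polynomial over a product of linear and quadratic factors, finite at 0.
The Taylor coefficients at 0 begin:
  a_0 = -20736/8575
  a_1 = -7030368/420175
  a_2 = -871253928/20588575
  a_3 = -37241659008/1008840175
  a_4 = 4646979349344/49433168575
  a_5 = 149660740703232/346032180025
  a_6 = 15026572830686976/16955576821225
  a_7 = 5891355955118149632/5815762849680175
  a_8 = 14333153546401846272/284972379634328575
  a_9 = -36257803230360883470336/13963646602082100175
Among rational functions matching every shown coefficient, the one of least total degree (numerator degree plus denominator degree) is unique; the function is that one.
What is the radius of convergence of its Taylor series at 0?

No rational of total degree below 8 reproduces all 10 coefficients; solving the [2/6] Pade equations on them gives f(ρ) = (25*ρ**2/8 - ρ/2 - 12/25)/(ρ**2 - 8*ρ/7 + 7/12)**3, whose expansion matches every shown term.
Denominator factor (ρ**2 - 8*ρ/7 + 7/12)^3: discriminant -151/147, complex-conjugate roots (4/7) + ((1/42)*sqrt(453))*i and (4/7) - ((1/42)*sqrt(453))*i; poles of order 3, moduli (1/6)*sqrt(21) and (1/6)*sqrt(21).
The radius of convergence is the smallest modulus among the singular points: (1/6)*sqrt(21).

The radius of convergence is (1/6)*sqrt(21).


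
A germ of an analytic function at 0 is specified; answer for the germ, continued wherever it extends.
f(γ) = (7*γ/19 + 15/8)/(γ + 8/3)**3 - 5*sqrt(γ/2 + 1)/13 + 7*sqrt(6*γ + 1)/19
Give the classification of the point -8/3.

The denominator factor γ + 8/3 vanishes at -8/3 and appears to the power 3; the numerator there equals 407/456, nonzero, and no other factor vanishes.
The branch terms are analytic at this point.
Hence a pole whose order is the multiplicity, 3.

The point is a pole of order 3.


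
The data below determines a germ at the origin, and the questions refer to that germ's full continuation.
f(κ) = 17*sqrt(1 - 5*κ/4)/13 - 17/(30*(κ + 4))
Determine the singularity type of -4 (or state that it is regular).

The point is a pole of order 1.

The denominator factor κ + 4 vanishes at -4 and appears to the power 1; the numerator there equals -17/30, nonzero, and no other factor vanishes.
The branch terms are analytic at this point.
Hence a pole whose order is the multiplicity, 1.


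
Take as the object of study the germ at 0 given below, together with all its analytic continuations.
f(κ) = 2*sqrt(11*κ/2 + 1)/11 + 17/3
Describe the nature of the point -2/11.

The point is an algebraic (square-root) branch point.

The term (2/11)*sqrt(1 - κ/(-2/11)) has argument 1 - -2/11/(-2/11) = 0 at -2/11: a square-root (algebraic, two-sheeted) branch point; the remaining terms are analytic or single-valued there.


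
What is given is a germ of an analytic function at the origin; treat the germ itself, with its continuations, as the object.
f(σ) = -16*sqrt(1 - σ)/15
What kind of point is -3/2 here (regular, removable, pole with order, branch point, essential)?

The point is a regular point.

There is no denominator, hence no pole anywhere.
Branch term sqrt(1 - σ/(1)): argument at -3/2 is 5/2, nonzero, so -3/2 is not its branch point (a point on a principal cut is still regular for the continued germ).
So the germ continues analytically to -3/2.


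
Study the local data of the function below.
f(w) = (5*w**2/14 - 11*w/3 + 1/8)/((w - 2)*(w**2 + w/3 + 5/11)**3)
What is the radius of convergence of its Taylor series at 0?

Denominator factor (w - 2): pole of order 1 at 2, modulus 2.
Denominator factor (w**2 + w/3 + 5/11)^3: discriminant -169/99, complex-conjugate roots (-1/6) + ((13/66)*sqrt(11))*i and (-1/6) - ((13/66)*sqrt(11))*i; poles of order 3, moduli (1/11)*sqrt(55) and (1/11)*sqrt(55).
The radius of convergence is the smallest modulus among the singular points: (1/11)*sqrt(55).

The radius of convergence is (1/11)*sqrt(55).


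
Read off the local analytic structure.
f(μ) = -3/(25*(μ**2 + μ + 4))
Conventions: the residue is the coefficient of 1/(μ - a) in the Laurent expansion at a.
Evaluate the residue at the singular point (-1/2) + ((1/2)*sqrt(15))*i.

The factor μ**2 + μ + 4 splits as (μ - a)(μ - a') with a = (-1/2) + ((1/2)*sqrt(15))*i, a' = (-1/2) - ((1/2)*sqrt(15))*i. At the order-1 pole a set g(μ) = (μ - a)*f(μ) = [-3/25] / (μ - a').
Simple pole: residue = g(a) at a = (-1/2) + ((1/2)*sqrt(15))*i, which is ((1/125)*sqrt(15))*i.

The residue is ((1/125)*sqrt(15))*i.


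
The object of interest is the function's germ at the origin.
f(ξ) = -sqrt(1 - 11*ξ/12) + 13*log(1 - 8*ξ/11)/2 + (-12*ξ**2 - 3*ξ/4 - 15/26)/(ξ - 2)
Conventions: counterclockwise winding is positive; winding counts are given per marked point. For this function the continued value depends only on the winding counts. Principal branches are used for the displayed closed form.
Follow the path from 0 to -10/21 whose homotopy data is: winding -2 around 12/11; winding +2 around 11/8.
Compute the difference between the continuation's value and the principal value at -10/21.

The rational part is single-valued and drops out of the difference; each branch term changes only by its own monodromy.
(-1)*sqrt(1 - ξ/(12/11)): winding -2 is even, the square root returns to the same sheet, contribution 0.
(13/2)*log(1 - ξ/(11/8)): each positive loop around 11/8 adds 2*pi*i to the log, so winding +2 contributes (13/2)*(2)*2*pi*i = (26)*pi*i.
Summing the contributions at ξ = -10/21 gives (26)*pi*i.

Continued minus principal equals (26)*pi*i.


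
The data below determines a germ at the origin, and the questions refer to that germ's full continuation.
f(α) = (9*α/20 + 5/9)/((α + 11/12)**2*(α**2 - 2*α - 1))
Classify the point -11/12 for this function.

The point is a pole of order 2.

The denominator factor α + 11/12 vanishes at -11/12 and appears to the power 2; the numerator there equals 103/720, nonzero, and no other factor vanishes.
Hence a pole whose order is the multiplicity, 2.


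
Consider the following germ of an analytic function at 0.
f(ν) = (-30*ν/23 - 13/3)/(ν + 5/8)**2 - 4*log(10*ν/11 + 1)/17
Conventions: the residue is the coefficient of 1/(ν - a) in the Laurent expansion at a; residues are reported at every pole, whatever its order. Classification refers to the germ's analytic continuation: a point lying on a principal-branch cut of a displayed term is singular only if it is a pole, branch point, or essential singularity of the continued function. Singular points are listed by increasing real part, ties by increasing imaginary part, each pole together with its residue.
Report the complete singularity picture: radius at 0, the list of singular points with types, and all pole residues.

Radius of convergence at 0: 5/8.
At -11/10: a logarithmic branch point.
At -5/8: a pole of order 2; residue -30/23.

Denominator factor (ν + 5/8)^2: pole of order 2 at -5/8, modulus 5/8.
Branch term (-4/17)*log(1 - ν/(-11/10)): its argument vanishes at ν = -11/10, a logarithmic branch point, modulus 11/10.
The radius of convergence is the smallest modulus among the singular points: 5/8.
The branch term is analytic at -5/8 and contributes nothing to the residue; only the rational part matters.
At the order-2 pole -5/8 set g(ν) = (ν - (-5/8))^2*(rational part) = -30*ν/23 - 13/3.
Order-2 pole: residue = g'(a); g'(-5/8) = -30/23, so the residue is -30/23.
List the singular points by increasing real part (a conjugate pair: the negative imaginary part first).


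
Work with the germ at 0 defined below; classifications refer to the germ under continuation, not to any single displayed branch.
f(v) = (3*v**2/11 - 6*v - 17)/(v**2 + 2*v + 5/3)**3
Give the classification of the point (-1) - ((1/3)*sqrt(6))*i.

The point is a pole of order 3.

The denominator factor v**2 + 2*v + 5/3 vanishes at (-1) - ((1/3)*sqrt(6))*i and appears to the power 3; the numerator there equals (-120/11) + ((24/11)*sqrt(6))*i, nonzero, and no other factor vanishes.
Hence a pole whose order is the multiplicity, 3.


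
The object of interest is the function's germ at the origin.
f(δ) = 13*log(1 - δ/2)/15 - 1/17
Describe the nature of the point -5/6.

There is no denominator, hence no pole anywhere.
Branch term log(1 - δ/(2)): argument at -5/6 is 17/12, nonzero, so -5/6 is not its branch point (a point on a principal cut is still regular for the continued germ).
So the germ continues analytically to -5/6.

The point is a regular point.


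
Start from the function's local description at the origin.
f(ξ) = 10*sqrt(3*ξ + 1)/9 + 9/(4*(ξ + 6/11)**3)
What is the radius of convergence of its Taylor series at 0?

The radius of convergence is 1/3.

Denominator factor (ξ + 6/11)^3: pole of order 3 at -6/11, modulus 6/11.
Branch term (10/9)*sqrt(1 - ξ/(-1/3)): its argument vanishes at ξ = -1/3, a square-root branch point, modulus 1/3.
The radius of convergence is the smallest modulus among the singular points: 1/3.


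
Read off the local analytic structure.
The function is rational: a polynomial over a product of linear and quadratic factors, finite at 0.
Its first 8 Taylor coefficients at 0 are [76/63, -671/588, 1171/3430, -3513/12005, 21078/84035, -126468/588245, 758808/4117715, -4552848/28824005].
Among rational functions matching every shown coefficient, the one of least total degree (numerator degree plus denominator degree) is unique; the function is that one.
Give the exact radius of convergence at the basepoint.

The radius of convergence is 7/6.

No rational of total degree below 3 reproduces all 8 coefficients; solving the [2/1] Pade equations on them gives f(θ) = (-26*θ**2/35 - θ/8 + 38/27)/(θ + 7/6), whose expansion matches every shown term.
Denominator factor (θ + 7/6): pole of order 1 at -7/6, modulus 7/6.
The radius of convergence is the smallest modulus among the singular points: 7/6.


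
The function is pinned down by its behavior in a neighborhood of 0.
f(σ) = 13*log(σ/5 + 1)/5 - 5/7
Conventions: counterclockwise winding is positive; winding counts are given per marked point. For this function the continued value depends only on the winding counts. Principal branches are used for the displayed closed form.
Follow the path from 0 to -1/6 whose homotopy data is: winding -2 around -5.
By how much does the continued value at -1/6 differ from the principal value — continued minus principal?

Continued minus principal equals -(52/5)*pi*i.

The rational part is single-valued and drops out of the difference; each branch term changes only by its own monodromy.
(13/5)*log(1 - σ/(-5)): each positive loop around -5 adds 2*pi*i to the log, so winding -2 contributes (13/5)*(-2)*2*pi*i = -(52/5)*pi*i.
Summing the contributions at σ = -1/6 gives -(52/5)*pi*i.


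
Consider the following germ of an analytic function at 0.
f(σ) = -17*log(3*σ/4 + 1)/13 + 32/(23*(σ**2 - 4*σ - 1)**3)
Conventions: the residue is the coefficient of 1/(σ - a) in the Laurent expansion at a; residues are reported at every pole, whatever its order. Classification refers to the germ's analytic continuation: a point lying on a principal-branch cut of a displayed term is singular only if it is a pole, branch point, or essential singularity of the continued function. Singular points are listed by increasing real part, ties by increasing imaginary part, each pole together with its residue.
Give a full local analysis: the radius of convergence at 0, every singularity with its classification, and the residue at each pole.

Radius of convergence at 0: -2 + sqrt(5).
At -4/3: a logarithmic branch point.
At 2 - sqrt(5): a pole of order 3; residue -(6/2875)*sqrt(5).
At 2 + sqrt(5): a pole of order 3; residue (6/2875)*sqrt(5).

Denominator factor (σ**2 - 4*σ - 1)^3: discriminant 20, real irrational roots 2 + sqrt(5) and 2 - sqrt(5); poles of order 3, moduli 2 + sqrt(5) and -2 + sqrt(5).
Branch term (-17/13)*log(1 - σ/(-4/3)): its argument vanishes at σ = -4/3, a logarithmic branch point, modulus 4/3.
The radius of convergence is the smallest modulus among the singular points: -2 + sqrt(5).
The branch term is analytic at 2 - sqrt(5) and contributes nothing to the residue; only the rational part matters.
The factor σ**2 - 4*σ - 1 splits as (σ - a)(σ - a') with a = 2 - sqrt(5), a' = 2 + sqrt(5). At the order-3 pole a set g(σ) = (σ - a)^3*(rational part) = [32/23] / (σ - a')^3.
Order-3 pole: residue = g''(a)/2; g''(2 - sqrt(5)) = -(12/2875)*sqrt(5), so the residue is -(6/2875)*sqrt(5).
The branch term is analytic at 2 + sqrt(5) and contributes nothing to the residue; only the rational part matters.
The factor σ**2 - 4*σ - 1 splits as (σ - a)(σ - a') with a = 2 + sqrt(5), a' = 2 - sqrt(5). At the order-3 pole a set g(σ) = (σ - a)^3*(rational part) = [32/23] / (σ - a')^3.
Order-3 pole: residue = g''(a)/2; g''(2 + sqrt(5)) = (12/2875)*sqrt(5), so the residue is (6/2875)*sqrt(5).
List the singular points by increasing real part (a conjugate pair: the negative imaginary part first).


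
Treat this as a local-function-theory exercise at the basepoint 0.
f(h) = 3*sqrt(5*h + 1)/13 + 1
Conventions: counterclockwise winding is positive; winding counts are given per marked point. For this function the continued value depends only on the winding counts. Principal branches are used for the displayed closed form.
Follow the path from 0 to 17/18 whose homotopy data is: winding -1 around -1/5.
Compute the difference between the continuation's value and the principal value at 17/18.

Continued minus principal equals -(1/13)*sqrt(206).

The rational part is single-valued and drops out of the difference; each branch term changes only by its own monodromy.
(3/13)*sqrt(1 - h/(-1/5)): winding -1 is odd, the square root flips sign, contributing -2*(3/13)*sqrt(1 - (17/18)/(-1/5)) = -2*(3/13)*sqrt(103/18) = -(1/13)*sqrt(206).
Summing the contributions at h = 17/18 gives -(1/13)*sqrt(206).


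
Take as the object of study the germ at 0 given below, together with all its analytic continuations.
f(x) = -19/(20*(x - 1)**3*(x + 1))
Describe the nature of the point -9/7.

Denominator factors: x - 1 = -16/7 at x = -9/7; x + 1 = -2/7 at x = -9/7 — none vanishes.
So the germ continues analytically to -9/7.

The point is a regular point.


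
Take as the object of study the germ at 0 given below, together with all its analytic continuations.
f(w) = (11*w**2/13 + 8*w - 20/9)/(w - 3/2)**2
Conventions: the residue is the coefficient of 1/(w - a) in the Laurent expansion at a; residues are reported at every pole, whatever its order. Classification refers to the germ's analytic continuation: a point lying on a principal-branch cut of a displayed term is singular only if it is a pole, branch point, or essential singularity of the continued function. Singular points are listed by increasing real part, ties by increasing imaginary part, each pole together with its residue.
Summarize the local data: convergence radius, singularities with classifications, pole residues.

Denominator factor (w - 3/2)^2: pole of order 2 at 3/2, modulus 3/2.
The radius of convergence is the smallest modulus among the singular points: 3/2.
At the order-2 pole 3/2 set g(w) = (w - (3/2))^2*f(w) = 11*w**2/13 + 8*w - 20/9.
Order-2 pole: residue = g'(a); g'(3/2) = 137/13, so the residue is 137/13.

Radius of convergence at 0: 3/2.
At 3/2: a pole of order 2; residue 137/13.


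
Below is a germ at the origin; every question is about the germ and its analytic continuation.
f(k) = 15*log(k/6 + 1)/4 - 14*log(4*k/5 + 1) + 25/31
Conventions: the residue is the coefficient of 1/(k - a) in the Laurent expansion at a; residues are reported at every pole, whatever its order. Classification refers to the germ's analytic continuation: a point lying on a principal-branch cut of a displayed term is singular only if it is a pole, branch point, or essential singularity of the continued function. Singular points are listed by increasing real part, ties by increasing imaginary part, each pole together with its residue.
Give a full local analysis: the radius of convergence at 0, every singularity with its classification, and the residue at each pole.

Radius of convergence at 0: 5/4.
At -6: a logarithmic branch point.
At -5/4: a logarithmic branch point.

Branch term (-14)*log(1 - k/(-5/4)): its argument vanishes at k = -5/4, a logarithmic branch point, modulus 5/4.
Branch term (15/4)*log(1 - k/(-6)): its argument vanishes at k = -6, a logarithmic branch point, modulus 6.
The radius of convergence is the smallest modulus among the singular points: 5/4.
List the singular points by increasing real part (a conjugate pair: the negative imaginary part first).


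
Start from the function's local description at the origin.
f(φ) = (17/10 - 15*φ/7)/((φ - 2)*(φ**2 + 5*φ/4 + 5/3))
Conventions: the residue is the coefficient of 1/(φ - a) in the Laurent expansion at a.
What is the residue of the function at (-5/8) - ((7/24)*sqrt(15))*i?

The residue is (543/3430) - ((2571/17150)*sqrt(15))*i.

The factor φ**2 + 5*φ/4 + 5/3 splits as (φ - a)(φ - a') with a = (-5/8) - ((7/24)*sqrt(15))*i, a' = (-5/8) + ((7/24)*sqrt(15))*i. At the order-1 pole a set g(φ) = (φ - a)*f(φ) = [(17/10 - 15*φ/7)/(φ - 2)] / (φ - a').
Simple pole: residue = g(a) at a = (-5/8) - ((7/24)*sqrt(15))*i, which is (543/3430) - ((2571/17150)*sqrt(15))*i.


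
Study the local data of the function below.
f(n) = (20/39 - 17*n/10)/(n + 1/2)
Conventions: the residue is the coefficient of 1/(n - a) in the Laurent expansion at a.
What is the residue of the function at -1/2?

The residue is 1063/780.

At the order-1 pole -1/2 set g(n) = (n - (-1/2))*f(n) = 20/39 - 17*n/10.
Simple pole: residue = g(a) at a = -1/2, which is 1063/780.


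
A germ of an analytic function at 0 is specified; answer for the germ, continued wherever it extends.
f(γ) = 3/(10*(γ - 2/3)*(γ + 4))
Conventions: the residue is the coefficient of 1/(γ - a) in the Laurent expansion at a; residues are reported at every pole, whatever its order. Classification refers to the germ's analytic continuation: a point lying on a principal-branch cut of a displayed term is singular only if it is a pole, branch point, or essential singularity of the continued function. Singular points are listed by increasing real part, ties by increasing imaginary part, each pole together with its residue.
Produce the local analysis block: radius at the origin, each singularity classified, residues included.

Radius of convergence at 0: 2/3.
At -4: a pole of order 1; residue -9/140.
At 2/3: a pole of order 1; residue 9/140.

Denominator factor (γ + 4): pole of order 1 at -4, modulus 4.
Denominator factor (γ - 2/3): pole of order 1 at 2/3, modulus 2/3.
The radius of convergence is the smallest modulus among the singular points: 2/3.
At the order-1 pole -4 set g(γ) = (γ - (-4))*f(γ) = 3/(10*(γ - 2/3)).
Simple pole: residue = g(a) at a = -4, which is -9/140.
At the order-1 pole 2/3 set g(γ) = (γ - (2/3))*f(γ) = 3/(10*(γ + 4)).
Simple pole: residue = g(a) at a = 2/3, which is 9/140.
List the singular points by increasing real part (a conjugate pair: the negative imaginary part first).


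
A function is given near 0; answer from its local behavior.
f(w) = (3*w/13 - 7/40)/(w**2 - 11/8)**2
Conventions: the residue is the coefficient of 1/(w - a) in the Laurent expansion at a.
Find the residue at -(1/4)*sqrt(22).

The residue is -(7/1210)*sqrt(22).

The factor w**2 - 11/8 splits as (w - a)(w - a') with a = -(1/4)*sqrt(22), a' = (1/4)*sqrt(22). At the order-2 pole a set g(w) = (w - a)^2*f(w) = [3*w/13 - 7/40] / (w - a')^2.
Order-2 pole: residue = g'(a); g'(-(1/4)*sqrt(22)) = -(7/1210)*sqrt(22), so the residue is -(7/1210)*sqrt(22).


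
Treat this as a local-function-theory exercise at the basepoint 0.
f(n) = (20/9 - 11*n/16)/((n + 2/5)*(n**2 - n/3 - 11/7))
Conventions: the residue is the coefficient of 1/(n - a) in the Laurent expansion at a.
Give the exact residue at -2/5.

At the order-1 pole -2/5 set g(n) = (n - (-2/5))*f(n) = (20/9 - 11*n/16)/(n**2 - n/3 - 11/7).
Simple pole: residue = g(a) at a = -2/5, which is -31465/16104.

The residue is -31465/16104.


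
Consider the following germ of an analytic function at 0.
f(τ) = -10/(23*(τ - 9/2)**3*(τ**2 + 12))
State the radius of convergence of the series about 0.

The radius of convergence is (2)*sqrt(3).

Denominator factor (τ - 9/2)^3: pole of order 3 at 9/2, modulus 9/2.
Denominator factor (τ**2 + 12): discriminant -48, complex-conjugate roots ((2)*sqrt(3))*i and -((2)*sqrt(3))*i; poles of order 1, moduli (2)*sqrt(3) and (2)*sqrt(3).
The radius of convergence is the smallest modulus among the singular points: (2)*sqrt(3).


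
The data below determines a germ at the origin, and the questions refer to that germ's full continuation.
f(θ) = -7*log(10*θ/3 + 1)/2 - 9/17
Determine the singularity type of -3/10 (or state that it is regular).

The term (-7/2)*log(1 - θ/(-3/10)) has argument 1 - -3/10/(-3/10) = 0 at -3/10: a logarithmic (infinitely-sheeted) branch point; the remaining terms are analytic or single-valued there.

The point is a logarithmic branch point.


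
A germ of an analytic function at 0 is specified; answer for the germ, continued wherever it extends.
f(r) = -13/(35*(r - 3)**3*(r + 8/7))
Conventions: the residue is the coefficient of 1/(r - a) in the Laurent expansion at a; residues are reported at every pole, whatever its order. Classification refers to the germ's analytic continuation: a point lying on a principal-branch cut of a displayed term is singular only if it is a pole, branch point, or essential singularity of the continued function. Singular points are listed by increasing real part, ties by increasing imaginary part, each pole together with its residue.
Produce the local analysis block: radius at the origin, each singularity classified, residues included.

Radius of convergence at 0: 8/7.
At -8/7: a pole of order 1; residue 637/121945.
At 3: a pole of order 3; residue -637/121945.

Denominator factor (r - 3)^3: pole of order 3 at 3, modulus 3.
Denominator factor (r + 8/7): pole of order 1 at -8/7, modulus 8/7.
The radius of convergence is the smallest modulus among the singular points: 8/7.
At the order-1 pole -8/7 set g(r) = (r - (-8/7))*f(r) = -13/(35*(r - 3)**3).
Simple pole: residue = g(a) at a = -8/7, which is 637/121945.
At the order-3 pole 3 set g(r) = (r - (3))^3*f(r) = -13/(35*(r + 8/7)).
Order-3 pole: residue = g''(a)/2; g''(3) = -1274/121945, so the residue is -637/121945.
List the singular points by increasing real part (a conjugate pair: the negative imaginary part first).


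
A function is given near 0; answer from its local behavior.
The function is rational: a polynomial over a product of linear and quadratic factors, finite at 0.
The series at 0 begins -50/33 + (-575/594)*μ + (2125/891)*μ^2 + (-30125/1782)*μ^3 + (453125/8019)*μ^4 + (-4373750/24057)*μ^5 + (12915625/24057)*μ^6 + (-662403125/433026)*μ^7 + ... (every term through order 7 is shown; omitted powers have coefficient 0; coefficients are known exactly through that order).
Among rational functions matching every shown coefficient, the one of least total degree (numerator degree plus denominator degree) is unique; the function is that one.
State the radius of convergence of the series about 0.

No rational of total degree below 5 reproduces all 8 coefficients; solving the [1/4] Pade equations on them gives f(μ) = (-13*μ/6 - 6/11)/(μ**2 - μ - 3/5)**2, whose expansion matches every shown term.
Denominator factor (μ**2 - μ - 3/5)^2: discriminant 17/5, real irrational roots 1/2 + (1/10)*sqrt(85) and 1/2 - (1/10)*sqrt(85); poles of order 2, moduli 1/2 + (1/10)*sqrt(85) and -1/2 + (1/10)*sqrt(85).
The radius of convergence is the smallest modulus among the singular points: -1/2 + (1/10)*sqrt(85).

The radius of convergence is -1/2 + (1/10)*sqrt(85).
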